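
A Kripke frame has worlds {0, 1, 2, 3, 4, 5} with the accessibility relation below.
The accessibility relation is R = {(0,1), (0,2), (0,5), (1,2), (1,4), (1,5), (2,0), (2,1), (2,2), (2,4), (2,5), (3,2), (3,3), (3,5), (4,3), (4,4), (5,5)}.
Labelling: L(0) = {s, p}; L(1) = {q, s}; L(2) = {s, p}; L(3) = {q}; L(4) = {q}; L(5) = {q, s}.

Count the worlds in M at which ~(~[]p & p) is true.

4

Let φ = ~(~[]p & p). Evaluate φ at each world:
  0 (successors {1, 2, 5}): φ is false.
  1 (successors {2, 4, 5}): φ is true.
  2 (successors {0, 1, 2, 4, 5}): φ is false.
  3 (successors {2, 3, 5}): φ is true.
  4 (successors {3, 4}): φ is true.
  5 (successors {5}): φ is true.
For instance, at 4:
  At 4: ~[]p & p is false, so ~(~[]p & p) is true.
    At 4: ~[]p is true, p is false, so ~[]p & p is false.
      At 4: []p is false, so ~[]p is true.
Satisfying worlds: {1, 3, 4, 5}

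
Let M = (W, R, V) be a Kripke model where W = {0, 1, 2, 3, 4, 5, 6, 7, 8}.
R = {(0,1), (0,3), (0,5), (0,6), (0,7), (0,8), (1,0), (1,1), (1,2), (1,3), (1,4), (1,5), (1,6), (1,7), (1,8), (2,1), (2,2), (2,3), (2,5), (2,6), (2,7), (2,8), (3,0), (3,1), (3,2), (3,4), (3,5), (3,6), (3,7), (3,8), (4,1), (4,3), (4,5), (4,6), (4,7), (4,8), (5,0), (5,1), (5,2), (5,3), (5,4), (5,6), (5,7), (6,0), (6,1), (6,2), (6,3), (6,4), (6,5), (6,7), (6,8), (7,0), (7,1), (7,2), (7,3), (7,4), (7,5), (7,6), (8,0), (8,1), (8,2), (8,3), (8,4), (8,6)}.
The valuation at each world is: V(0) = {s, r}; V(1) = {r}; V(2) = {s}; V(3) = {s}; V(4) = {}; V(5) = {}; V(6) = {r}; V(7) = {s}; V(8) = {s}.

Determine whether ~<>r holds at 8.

No

At 8: <>r is true, so ~<>r is false.
  At 8: <>r requires r at some successor in {0, 1, 2, 3, 4, 6}.
    r holds at 0, so <>r is true at 8.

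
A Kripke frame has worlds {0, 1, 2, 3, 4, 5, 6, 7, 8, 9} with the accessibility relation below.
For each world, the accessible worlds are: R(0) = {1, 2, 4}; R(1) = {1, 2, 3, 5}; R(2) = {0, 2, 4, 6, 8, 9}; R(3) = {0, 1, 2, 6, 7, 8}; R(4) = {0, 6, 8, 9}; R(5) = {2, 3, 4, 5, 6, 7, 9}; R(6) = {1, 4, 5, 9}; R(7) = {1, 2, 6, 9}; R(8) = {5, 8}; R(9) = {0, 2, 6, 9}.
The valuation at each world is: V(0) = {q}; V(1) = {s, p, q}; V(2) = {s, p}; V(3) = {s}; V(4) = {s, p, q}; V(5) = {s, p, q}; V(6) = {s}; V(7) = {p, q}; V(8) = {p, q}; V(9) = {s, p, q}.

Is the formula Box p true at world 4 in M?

At 4: Box p requires p at every successor {0, 6, 8, 9}.
  p fails at 0, so Box p is false at 4.

No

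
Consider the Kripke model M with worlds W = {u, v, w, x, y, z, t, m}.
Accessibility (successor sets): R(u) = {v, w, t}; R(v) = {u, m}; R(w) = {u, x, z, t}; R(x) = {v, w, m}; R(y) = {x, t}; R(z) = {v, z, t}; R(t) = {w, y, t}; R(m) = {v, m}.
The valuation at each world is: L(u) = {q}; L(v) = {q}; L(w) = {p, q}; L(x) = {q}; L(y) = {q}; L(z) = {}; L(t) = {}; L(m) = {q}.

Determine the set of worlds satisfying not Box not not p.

Let φ = not Box not not p. Evaluate φ at each world:
  u (successors {v, w, t}): φ is true.
  v (successors {u, m}): φ is true.
  w (successors {u, x, z, t}): φ is true.
  x (successors {v, w, m}): φ is true.
  y (successors {x, t}): φ is true.
  z (successors {v, z, t}): φ is true.
  t (successors {w, y, t}): φ is true.
  m (successors {v, m}): φ is true.
For instance, at z:
  At z: Box not not p is false, so not Box not not p is true.
    At z: Box not not p requires not not p at every successor {v, z, t}.
      not not p fails at v, so Box not not p is false at z.
Satisfying worlds: {u, v, w, x, y, z, t, m}

u, v, w, x, y, z, t, m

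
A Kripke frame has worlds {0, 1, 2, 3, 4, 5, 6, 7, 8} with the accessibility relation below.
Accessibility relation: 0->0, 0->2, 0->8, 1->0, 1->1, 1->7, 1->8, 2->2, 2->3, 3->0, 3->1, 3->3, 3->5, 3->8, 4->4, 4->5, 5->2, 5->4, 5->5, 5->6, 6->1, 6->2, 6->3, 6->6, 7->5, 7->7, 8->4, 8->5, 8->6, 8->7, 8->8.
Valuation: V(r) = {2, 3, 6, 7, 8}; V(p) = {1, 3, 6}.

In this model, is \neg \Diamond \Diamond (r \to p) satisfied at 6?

No

Recall that \Diamond ψ holds at a world iff ψ holds at some accessible world.
At 6: \Diamond \Diamond (r \to p) is true, so \neg \Diamond \Diamond (r \to p) is false.
  At 6: \Diamond \Diamond (r \to p) requires \Diamond (r \to p) at some successor in {1, 2, 3, 6}.
    \Diamond (r \to p) holds at 1, so \Diamond \Diamond (r \to p) is true at 6.
      At 1: \Diamond (r \to p) requires r \to p at some successor in {0, 1, 7, 8}.
        r \to p holds at 0, so \Diamond (r \to p) is true at 1.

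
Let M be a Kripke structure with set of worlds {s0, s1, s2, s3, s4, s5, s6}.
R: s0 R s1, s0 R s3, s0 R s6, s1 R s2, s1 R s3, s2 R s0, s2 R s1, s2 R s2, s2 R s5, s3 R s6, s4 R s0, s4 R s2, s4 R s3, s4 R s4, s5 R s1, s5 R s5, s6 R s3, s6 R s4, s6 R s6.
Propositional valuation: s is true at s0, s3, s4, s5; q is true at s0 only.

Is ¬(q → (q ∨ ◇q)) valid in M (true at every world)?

No

Let φ = ¬(q → (q ∨ ◇q)). Evaluate φ at each world:
  s0 (successors {s1, s3, s6}): φ is false.
  s1 (successors {s2, s3}): φ is false.
  s2 (successors {s0, s1, s2, s5}): φ is false.
  s3 (successors {s6}): φ is false.
  s4 (successors {s0, s2, s3, s4}): φ is false.
  s5 (successors {s1, s5}): φ is false.
  s6 (successors {s3, s4, s6}): φ is false.
Detail at s0 (counterexample):
  At s0: q → (q ∨ ◇q) is true, so ¬(q → (q ∨ ◇q)) is false.
    At s0: q is true, q ∨ ◇q is true, so q → (q ∨ ◇q) is true.
      At s0: q is true, ◇q is false, so q ∨ ◇q is true.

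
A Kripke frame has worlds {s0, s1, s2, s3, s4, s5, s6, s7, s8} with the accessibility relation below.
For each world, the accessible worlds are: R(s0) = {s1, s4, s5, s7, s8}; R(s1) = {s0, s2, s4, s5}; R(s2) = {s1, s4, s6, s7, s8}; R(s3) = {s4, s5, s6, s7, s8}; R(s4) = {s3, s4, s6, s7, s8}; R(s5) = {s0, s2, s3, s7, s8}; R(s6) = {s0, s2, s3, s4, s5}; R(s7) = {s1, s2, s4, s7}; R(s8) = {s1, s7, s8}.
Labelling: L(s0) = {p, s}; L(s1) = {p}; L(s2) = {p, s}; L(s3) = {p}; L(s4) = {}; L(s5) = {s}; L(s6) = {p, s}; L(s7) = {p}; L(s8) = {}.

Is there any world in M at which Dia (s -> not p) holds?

Yes

Recall that Dia ψ holds at a world iff ψ holds at some accessible world.
Let φ = Dia (s -> not p). Evaluate φ at each world:
  s0 (successors {s1, s4, s5, s7, s8}): φ is true.
  s1 (successors {s0, s2, s4, s5}): φ is true.
  s2 (successors {s1, s4, s6, s7, s8}): φ is true.
  s3 (successors {s4, s5, s6, s7, s8}): φ is true.
  s4 (successors {s3, s4, s6, s7, s8}): φ is true.
  s5 (successors {s0, s2, s3, s7, s8}): φ is true.
  s6 (successors {s0, s2, s3, s4, s5}): φ is true.
  s7 (successors {s1, s2, s4, s7}): φ is true.
  s8 (successors {s1, s7, s8}): φ is true.
Detail at s0 (witness):
  At s0: Dia (s -> not p) requires s -> not p at some successor in {s1, s4, s5, s7, s8}.
    s -> not p holds at s1, so Dia (s -> not p) is true at s0.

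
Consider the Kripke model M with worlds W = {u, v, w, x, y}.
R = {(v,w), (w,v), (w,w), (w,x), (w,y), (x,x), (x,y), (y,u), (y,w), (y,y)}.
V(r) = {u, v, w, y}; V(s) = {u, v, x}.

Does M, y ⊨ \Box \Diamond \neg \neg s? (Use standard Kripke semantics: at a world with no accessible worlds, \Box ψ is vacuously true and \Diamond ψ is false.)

No

At y: \Box \Diamond \neg \neg s requires \Diamond \neg \neg s at every successor {u, w, y}.
  \Diamond \neg \neg s fails at u, so \Box \Diamond \neg \neg s is false at y.
    At u: no accessible worlds, so \Diamond \neg \neg s is false.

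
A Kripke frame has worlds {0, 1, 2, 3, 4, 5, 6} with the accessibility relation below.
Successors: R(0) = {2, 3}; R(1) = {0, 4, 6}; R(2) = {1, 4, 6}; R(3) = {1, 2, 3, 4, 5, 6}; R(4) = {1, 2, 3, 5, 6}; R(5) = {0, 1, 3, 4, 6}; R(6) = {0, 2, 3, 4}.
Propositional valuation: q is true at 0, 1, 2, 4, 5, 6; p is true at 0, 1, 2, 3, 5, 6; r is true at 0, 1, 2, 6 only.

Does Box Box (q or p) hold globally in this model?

Let φ = Box Box (q or p). Evaluate φ at each world:
  0 (successors {2, 3}): φ is true.
  1 (successors {0, 4, 6}): φ is true.
  2 (successors {1, 4, 6}): φ is true.
  3 (successors {1, 2, 3, 4, 5, 6}): φ is true.
  4 (successors {1, 2, 3, 5, 6}): φ is true.
  5 (successors {0, 1, 3, 4, 6}): φ is true.
  6 (successors {0, 2, 3, 4}): φ is true.
For instance, at 0:
  At 0: Box Box (q or p) requires Box (q or p) at every successor {2, 3}.
      At 2: Box (q or p) requires q or p at every successor {1, 4, 6}.
        At 1: q or p is true.
        At 4: q or p is true.
        At 6: q or p is true.
      So Box (q or p) is true at 2.
      At 3: Box (q or p) requires q or p at every successor {1, 2, 3, 4, 5, 6}.
        At 1: q or p is true.
        At 2: q or p is true.
        At 3: q or p is true.
        At 4: q or p is true.
        At 5: q or p is true.
        At 6: q or p is true.
      So Box (q or p) is true at 3.
  So Box Box (q or p) is true at 0.

Yes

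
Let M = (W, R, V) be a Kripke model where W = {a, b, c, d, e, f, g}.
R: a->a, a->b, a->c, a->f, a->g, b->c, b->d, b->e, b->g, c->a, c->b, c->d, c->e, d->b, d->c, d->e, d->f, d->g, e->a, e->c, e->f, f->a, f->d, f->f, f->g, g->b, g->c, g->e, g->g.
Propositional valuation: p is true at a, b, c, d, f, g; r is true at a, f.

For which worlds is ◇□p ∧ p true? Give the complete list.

a, b, c, d, f, g

Let φ = ◇□p ∧ p. Evaluate φ at each world:
  a (successors {a, b, c, f, g}): φ is true.
  b (successors {c, d, e, g}): φ is true.
  c (successors {a, b, d, e}): φ is true.
  d (successors {b, c, e, f, g}): φ is true.
  e (successors {a, c, f}): φ is false.
  f (successors {a, d, f, g}): φ is true.
  g (successors {b, c, e, g}): φ is true.
For instance, at c:
  At c: ◇□p is true, p is true, so ◇□p ∧ p is true.
    At c: ◇□p requires □p at some successor in {a, b, d, e}.
      □p holds at a, so ◇□p is true at c.
Satisfying worlds: {a, b, c, d, f, g}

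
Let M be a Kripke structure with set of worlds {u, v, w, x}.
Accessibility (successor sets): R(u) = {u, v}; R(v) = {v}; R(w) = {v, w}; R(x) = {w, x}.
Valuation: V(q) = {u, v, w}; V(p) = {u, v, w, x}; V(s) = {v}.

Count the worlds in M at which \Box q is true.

3

Recall that \Box ψ holds at a world iff ψ holds at every accessible world, and \Diamond ψ holds iff ψ holds at some accessible world.
Let φ = \Box q. Evaluate φ at each world:
  u (successors {u, v}): φ is true.
  v (successors {v}): φ is true.
  w (successors {v, w}): φ is true.
  x (successors {w, x}): φ is false.
For instance, at u:
  At u: \Box q requires q at every successor {u, v}.
    At u: q is true.
    At v: q is true.
  So \Box q is true at u.
Satisfying worlds: {u, v, w}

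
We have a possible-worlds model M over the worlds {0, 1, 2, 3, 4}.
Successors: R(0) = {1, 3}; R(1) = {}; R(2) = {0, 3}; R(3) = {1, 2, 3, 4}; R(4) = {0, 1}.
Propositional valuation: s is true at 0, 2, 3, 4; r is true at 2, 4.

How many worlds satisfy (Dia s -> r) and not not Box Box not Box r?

Let φ = (Dia s -> r) and not not Box Box not Box r. Evaluate φ at each world:
  0 (successors {1, 3}): φ is false.
  1 (successors ∅): φ is true.
  2 (successors {0, 3}): φ is false.
  3 (successors {1, 2, 3, 4}): φ is false.
  4 (successors {0, 1}): φ is false.
For instance, at 0:
  At 0: Dia s -> r is false, not not Box Box not Box r is false, so (Dia s -> r) and not not Box Box not Box r is false.
    At 0: Dia s is true, r is false, so Dia s -> r is false.
      At 0: Dia s requires s at some successor in {1, 3}.
        s holds at 3, so Dia s is true at 0.
    At 0: not Box Box not Box r is true, so not not Box Box not Box r is false.
      At 0: Box Box not Box r is false, so not Box Box not Box r is true.
Satisfying worlds: {1}

1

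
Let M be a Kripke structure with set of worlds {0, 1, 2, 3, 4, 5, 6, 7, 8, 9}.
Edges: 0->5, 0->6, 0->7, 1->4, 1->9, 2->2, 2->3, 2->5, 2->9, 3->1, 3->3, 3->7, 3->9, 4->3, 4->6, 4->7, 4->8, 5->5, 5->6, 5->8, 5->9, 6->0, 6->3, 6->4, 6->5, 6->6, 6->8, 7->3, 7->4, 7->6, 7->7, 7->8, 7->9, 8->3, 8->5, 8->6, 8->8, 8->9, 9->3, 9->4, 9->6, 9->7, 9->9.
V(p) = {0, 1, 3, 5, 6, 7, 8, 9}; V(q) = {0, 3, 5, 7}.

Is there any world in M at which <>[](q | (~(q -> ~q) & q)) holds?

No

Let φ = <>[](q | (~(q -> ~q) & q)). Evaluate φ at each world:
  0 (successors {5, 6, 7}): φ is false.
  1 (successors {4, 9}): φ is false.
  2 (successors {2, 3, 5, 9}): φ is false.
  3 (successors {1, 3, 7, 9}): φ is false.
  4 (successors {3, 6, 7, 8}): φ is false.
  5 (successors {5, 6, 8, 9}): φ is false.
  6 (successors {0, 3, 4, 5, 6, 8}): φ is false.
  7 (successors {3, 4, 6, 7, 8, 9}): φ is false.
  8 (successors {3, 5, 6, 8, 9}): φ is false.
  9 (successors {3, 4, 6, 7, 9}): φ is false.
For instance, at 5:
  At 5: <>[](q | (~(q -> ~q) & q)) requires [](q | (~(q -> ~q) & q)) at some successor in {5, 6, 8, 9}.
    At 5: [](q | (~(q -> ~q) & q)) is false.
    At 6: [](q | (~(q -> ~q) & q)) is false.
    At 8: [](q | (~(q -> ~q) & q)) is false.
    At 9: [](q | (~(q -> ~q) & q)) is false.
  So <>[](q | (~(q -> ~q) & q)) is false at 5.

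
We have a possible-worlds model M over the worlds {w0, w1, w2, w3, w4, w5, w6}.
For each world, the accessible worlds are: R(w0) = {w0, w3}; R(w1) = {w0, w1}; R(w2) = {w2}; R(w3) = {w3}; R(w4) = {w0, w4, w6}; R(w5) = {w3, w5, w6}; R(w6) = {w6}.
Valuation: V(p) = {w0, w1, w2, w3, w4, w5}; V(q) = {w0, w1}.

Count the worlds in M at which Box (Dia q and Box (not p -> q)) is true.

1

Recall that Box ψ holds at a world iff ψ holds at every accessible world, and Dia ψ holds iff ψ holds at some accessible world.
Let φ = Box (Dia q and Box (not p -> q)). Evaluate φ at each world:
  w0 (successors {w0, w3}): φ is false.
  w1 (successors {w0, w1}): φ is true.
  w2 (successors {w2}): φ is false.
  w3 (successors {w3}): φ is false.
  w4 (successors {w0, w4, w6}): φ is false.
  w5 (successors {w3, w5, w6}): φ is false.
  w6 (successors {w6}): φ is false.
For instance, at w4:
  At w4: Box (Dia q and Box (not p -> q)) requires Dia q and Box (not p -> q) at every successor {w0, w4, w6}.
    Dia q and Box (not p -> q) fails at w4, so Box (Dia q and Box (not p -> q)) is false at w4.
      At w4: Dia q is true, Box (not p -> q) is false, so Dia q and Box (not p -> q) is false.
Satisfying worlds: {w1}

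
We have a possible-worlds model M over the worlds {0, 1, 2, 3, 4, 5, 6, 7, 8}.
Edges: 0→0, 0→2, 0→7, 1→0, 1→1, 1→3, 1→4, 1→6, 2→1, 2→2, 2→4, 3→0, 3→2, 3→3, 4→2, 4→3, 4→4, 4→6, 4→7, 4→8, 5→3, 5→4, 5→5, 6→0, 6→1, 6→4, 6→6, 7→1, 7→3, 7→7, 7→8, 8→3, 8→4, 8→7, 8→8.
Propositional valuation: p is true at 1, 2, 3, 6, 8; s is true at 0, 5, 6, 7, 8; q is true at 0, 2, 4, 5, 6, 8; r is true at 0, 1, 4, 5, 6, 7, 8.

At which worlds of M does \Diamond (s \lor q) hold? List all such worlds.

0, 1, 2, 3, 4, 5, 6, 7, 8

Let φ = \Diamond (s \lor q). Evaluate φ at each world:
  0 (successors {0, 2, 7}): φ is true.
  1 (successors {0, 1, 3, 4, 6}): φ is true.
  2 (successors {1, 2, 4}): φ is true.
  3 (successors {0, 2, 3}): φ is true.
  4 (successors {2, 3, 4, 6, 7, 8}): φ is true.
  5 (successors {3, 4, 5}): φ is true.
  6 (successors {0, 1, 4, 6}): φ is true.
  7 (successors {1, 3, 7, 8}): φ is true.
  8 (successors {3, 4, 7, 8}): φ is true.
For instance, at 2:
  At 2: \Diamond (s \lor q) requires s \lor q at some successor in {1, 2, 4}.
    s \lor q holds at 2, so \Diamond (s \lor q) is true at 2.
Satisfying worlds: {0, 1, 2, 3, 4, 5, 6, 7, 8}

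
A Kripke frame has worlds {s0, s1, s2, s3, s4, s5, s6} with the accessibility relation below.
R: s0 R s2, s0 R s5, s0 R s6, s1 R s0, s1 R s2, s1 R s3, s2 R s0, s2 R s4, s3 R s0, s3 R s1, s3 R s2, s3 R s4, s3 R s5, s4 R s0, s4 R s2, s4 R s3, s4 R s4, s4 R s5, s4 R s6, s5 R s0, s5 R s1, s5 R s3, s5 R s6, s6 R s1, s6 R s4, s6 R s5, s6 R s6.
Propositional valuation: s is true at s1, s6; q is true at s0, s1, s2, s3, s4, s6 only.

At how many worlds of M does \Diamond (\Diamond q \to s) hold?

Let φ = \Diamond (\Diamond q \to s). Evaluate φ at each world:
  s0 (successors {s2, s5, s6}): φ is true.
  s1 (successors {s0, s2, s3}): φ is false.
  s2 (successors {s0, s4}): φ is false.
  s3 (successors {s0, s1, s2, s4, s5}): φ is true.
  s4 (successors {s0, s2, s3, s4, s5, s6}): φ is true.
  s5 (successors {s0, s1, s3, s6}): φ is true.
  s6 (successors {s1, s4, s5, s6}): φ is true.
For instance, at s2:
  At s2: \Diamond (\Diamond q \to s) requires \Diamond q \to s at some successor in {s0, s4}.
    At s0: \Diamond q \to s is false.
    At s4: \Diamond q \to s is false.
  So \Diamond (\Diamond q \to s) is false at s2.
Satisfying worlds: {s0, s3, s4, s5, s6}

5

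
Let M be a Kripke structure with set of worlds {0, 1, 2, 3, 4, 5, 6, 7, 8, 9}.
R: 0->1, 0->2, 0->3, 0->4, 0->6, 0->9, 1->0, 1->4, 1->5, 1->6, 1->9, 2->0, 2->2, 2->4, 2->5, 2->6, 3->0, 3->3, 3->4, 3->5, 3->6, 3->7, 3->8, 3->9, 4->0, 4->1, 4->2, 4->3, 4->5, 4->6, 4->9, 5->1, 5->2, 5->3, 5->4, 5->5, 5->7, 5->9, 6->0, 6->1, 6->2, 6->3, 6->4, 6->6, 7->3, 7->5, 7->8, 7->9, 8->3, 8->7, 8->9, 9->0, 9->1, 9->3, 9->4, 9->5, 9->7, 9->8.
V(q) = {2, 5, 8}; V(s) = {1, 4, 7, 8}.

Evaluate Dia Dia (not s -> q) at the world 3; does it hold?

Recall that Dia ψ holds at a world iff ψ holds at some accessible world.
At 3: Dia Dia (not s -> q) requires Dia (not s -> q) at some successor in {0, 3, 4, 5, 6, 7, 8, 9}.
  Dia (not s -> q) holds at 0, so Dia Dia (not s -> q) is true at 3.
    At 0: Dia (not s -> q) requires not s -> q at some successor in {1, 2, 3, 4, 6, 9}.
      not s -> q holds at 1, so Dia (not s -> q) is true at 0.

Yes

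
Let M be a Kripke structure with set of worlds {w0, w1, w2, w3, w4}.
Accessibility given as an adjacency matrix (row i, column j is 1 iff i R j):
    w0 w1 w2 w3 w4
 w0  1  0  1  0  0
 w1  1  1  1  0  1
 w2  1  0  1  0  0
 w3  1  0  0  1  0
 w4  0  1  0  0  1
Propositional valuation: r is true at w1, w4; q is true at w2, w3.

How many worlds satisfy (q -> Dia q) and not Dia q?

1

Let φ = (q -> Dia q) and not Dia q. Evaluate φ at each world:
  w0 (successors {w0, w2}): φ is false.
  w1 (successors {w0, w1, w2, w4}): φ is false.
  w2 (successors {w0, w2}): φ is false.
  w3 (successors {w0, w3}): φ is false.
  w4 (successors {w1, w4}): φ is true.
For instance, at w2:
  At w2: q -> Dia q is true, not Dia q is false, so (q -> Dia q) and not Dia q is false.
    At w2: q is true, Dia q is true, so q -> Dia q is true.
      At w2: Dia q requires q at some successor in {w0, w2}.
        q holds at w2, so Dia q is true at w2.
    At w2: Dia q is true, so not Dia q is false.
      At w2: Dia q requires q at some successor in {w0, w2}.
        q holds at w2, so Dia q is true at w2.
Satisfying worlds: {w4}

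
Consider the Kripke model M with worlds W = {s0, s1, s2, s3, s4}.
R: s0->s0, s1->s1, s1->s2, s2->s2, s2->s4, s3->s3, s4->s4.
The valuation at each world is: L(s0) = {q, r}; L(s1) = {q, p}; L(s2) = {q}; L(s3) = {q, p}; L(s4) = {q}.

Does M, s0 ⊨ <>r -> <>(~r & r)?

No

At s0: <>r is true, <>(~r & r) is false, so <>r -> <>(~r & r) is false.
  At s0: <>r requires r at some successor in {s0}.
    r holds at s0, so <>r is true at s0.
  At s0: <>(~r & r) requires ~r & r at some successor in {s0}.
    At s0: ~r & r is false.
  So <>(~r & r) is false at s0.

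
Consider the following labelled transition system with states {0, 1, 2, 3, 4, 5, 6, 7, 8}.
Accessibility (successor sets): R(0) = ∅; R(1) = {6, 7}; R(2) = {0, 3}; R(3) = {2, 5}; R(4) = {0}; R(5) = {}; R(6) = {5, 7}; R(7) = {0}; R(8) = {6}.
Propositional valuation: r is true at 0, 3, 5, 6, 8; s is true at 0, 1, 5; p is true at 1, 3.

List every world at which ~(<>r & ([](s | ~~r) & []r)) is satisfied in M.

Recall that []ψ holds at a world iff ψ holds at every accessible world, and <>ψ holds iff ψ holds at some accessible world.
Let φ = ~(<>r & ([](s | ~~r) & []r)). Evaluate φ at each world:
  0 (successors ∅): φ is true.
  1 (successors {6, 7}): φ is true.
  2 (successors {0, 3}): φ is false.
  3 (successors {2, 5}): φ is true.
  4 (successors {0}): φ is false.
  5 (successors ∅): φ is true.
  6 (successors {5, 7}): φ is true.
  7 (successors {0}): φ is false.
  8 (successors {6}): φ is false.
For instance, at 8:
  At 8: <>r & ([](s | ~~r) & []r) is true, so ~(<>r & ([](s | ~~r) & []r)) is false.
    At 8: <>r is true, [](s | ~~r) & []r is true, so <>r & ([](s | ~~r) & []r) is true.
      At 8: <>r requires r at some successor in {6}.
        r holds at 6, so <>r is true at 8.
      At 8: [](s | ~~r) is true, []r is true, so [](s | ~~r) & []r is true.
Satisfying worlds: {0, 1, 3, 5, 6}

0, 1, 3, 5, 6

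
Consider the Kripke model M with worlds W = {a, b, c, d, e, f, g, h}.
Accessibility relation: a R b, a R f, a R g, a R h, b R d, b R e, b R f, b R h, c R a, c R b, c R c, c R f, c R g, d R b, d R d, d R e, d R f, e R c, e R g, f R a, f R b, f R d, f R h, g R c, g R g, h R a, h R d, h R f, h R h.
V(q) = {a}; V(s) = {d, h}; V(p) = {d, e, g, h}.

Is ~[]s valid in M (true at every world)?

Yes

Let φ = ~[]s. Evaluate φ at each world:
  a (successors {b, f, g, h}): φ is true.
  b (successors {d, e, f, h}): φ is true.
  c (successors {a, b, c, f, g}): φ is true.
  d (successors {b, d, e, f}): φ is true.
  e (successors {c, g}): φ is true.
  f (successors {a, b, d, h}): φ is true.
  g (successors {c, g}): φ is true.
  h (successors {a, d, f, h}): φ is true.
For instance, at e:
  At e: []s is false, so ~[]s is true.
    At e: []s requires s at every successor {c, g}.
      s fails at c, so []s is false at e.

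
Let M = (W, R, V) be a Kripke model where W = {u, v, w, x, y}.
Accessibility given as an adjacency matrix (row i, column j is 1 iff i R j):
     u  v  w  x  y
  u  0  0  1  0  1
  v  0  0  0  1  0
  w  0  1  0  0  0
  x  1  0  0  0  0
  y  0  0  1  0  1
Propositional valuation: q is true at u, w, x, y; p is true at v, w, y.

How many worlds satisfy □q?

Let φ = □q. Evaluate φ at each world:
  u (successors {w, y}): φ is true.
  v (successors {x}): φ is true.
  w (successors {v}): φ is false.
  x (successors {u}): φ is true.
  y (successors {w, y}): φ is true.
For instance, at u:
  At u: □q requires q at every successor {w, y}.
    At w: q is true.
    At y: q is true.
  So □q is true at u.
Satisfying worlds: {u, v, x, y}

4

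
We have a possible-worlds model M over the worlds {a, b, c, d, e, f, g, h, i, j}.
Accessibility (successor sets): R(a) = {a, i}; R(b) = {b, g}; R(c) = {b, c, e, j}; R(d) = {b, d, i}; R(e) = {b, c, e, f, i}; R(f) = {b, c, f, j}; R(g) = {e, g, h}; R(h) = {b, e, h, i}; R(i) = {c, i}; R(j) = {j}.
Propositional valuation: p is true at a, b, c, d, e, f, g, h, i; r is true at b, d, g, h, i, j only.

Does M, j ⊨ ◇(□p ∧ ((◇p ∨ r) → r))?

Recall that □ψ holds at a world iff ψ holds at every accessible world, and ◇ψ holds iff ψ holds at some accessible world.
At j: ◇(□p ∧ ((◇p ∨ r) → r)) requires □p ∧ ((◇p ∨ r) → r) at some successor in {j}.
  At j: □p ∧ ((◇p ∨ r) → r) is false.
So ◇(□p ∧ ((◇p ∨ r) → r)) is false at j.

No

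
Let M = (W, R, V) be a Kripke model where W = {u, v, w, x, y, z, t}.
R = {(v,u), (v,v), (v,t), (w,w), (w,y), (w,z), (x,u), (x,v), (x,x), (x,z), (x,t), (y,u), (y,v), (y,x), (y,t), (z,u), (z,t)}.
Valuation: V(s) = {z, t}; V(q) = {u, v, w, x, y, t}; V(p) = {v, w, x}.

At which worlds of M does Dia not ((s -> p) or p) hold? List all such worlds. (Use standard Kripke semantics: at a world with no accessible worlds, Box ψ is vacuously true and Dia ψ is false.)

v, w, x, y, z

Let φ = Dia not ((s -> p) or p). Evaluate φ at each world:
  u (successors ∅): φ is false.
  v (successors {u, v, t}): φ is true.
  w (successors {w, y, z}): φ is true.
  x (successors {u, v, x, z, t}): φ is true.
  y (successors {u, v, x, t}): φ is true.
  z (successors {u, t}): φ is true.
  t (successors ∅): φ is false.
For instance, at w:
  At w: Dia not ((s -> p) or p) requires not ((s -> p) or p) at some successor in {w, y, z}.
    not ((s -> p) or p) holds at z, so Dia not ((s -> p) or p) is true at w.
Satisfying worlds: {v, w, x, y, z}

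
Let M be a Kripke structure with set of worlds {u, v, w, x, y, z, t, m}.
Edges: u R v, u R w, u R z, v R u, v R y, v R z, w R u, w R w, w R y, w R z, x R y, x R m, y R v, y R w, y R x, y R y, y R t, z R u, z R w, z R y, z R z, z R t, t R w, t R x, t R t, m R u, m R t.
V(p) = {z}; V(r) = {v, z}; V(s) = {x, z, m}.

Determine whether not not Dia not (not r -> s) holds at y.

Recall that Dia ψ holds at a world iff ψ holds at some accessible world.
At y: not Dia not (not r -> s) is false, so not not Dia not (not r -> s) is true.
  At y: Dia not (not r -> s) is true, so not Dia not (not r -> s) is false.
    At y: Dia not (not r -> s) requires not (not r -> s) at some successor in {v, w, x, y, t}.
      not (not r -> s) holds at w, so Dia not (not r -> s) is true at y.

Yes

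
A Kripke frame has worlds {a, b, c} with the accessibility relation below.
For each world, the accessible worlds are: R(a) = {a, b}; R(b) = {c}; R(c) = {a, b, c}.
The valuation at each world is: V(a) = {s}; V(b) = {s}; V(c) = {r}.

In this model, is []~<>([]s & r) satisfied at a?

Yes

At a: []~<>([]s & r) requires ~<>([]s & r) at every successor {a, b}.
    At a: <>([]s & r) is false, so ~<>([]s & r) is true.
      At a: <>([]s & r) requires []s & r at some successor in {a, b}.
        At a: []s & r is false.
        At b: []s & r is false.
      So <>([]s & r) is false at a.
    At b: <>([]s & r) is false, so ~<>([]s & r) is true.
      At b: <>([]s & r) requires []s & r at some successor in {c}.
        At c: []s & r is false.
      So <>([]s & r) is false at b.
So []~<>([]s & r) is true at a.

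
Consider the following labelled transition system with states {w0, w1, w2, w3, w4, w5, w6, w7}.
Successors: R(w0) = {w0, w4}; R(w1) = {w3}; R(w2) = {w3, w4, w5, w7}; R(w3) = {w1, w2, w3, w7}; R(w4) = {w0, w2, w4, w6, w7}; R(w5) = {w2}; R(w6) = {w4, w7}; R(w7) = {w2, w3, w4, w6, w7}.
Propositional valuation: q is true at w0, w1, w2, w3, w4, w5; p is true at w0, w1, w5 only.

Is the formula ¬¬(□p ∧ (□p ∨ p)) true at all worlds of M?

Let φ = ¬¬(□p ∧ (□p ∨ p)). Evaluate φ at each world:
  w0 (successors {w0, w4}): φ is false.
  w1 (successors {w3}): φ is false.
  w2 (successors {w3, w4, w5, w7}): φ is false.
  w3 (successors {w1, w2, w3, w7}): φ is false.
  w4 (successors {w0, w2, w4, w6, w7}): φ is false.
  w5 (successors {w2}): φ is false.
  w6 (successors {w4, w7}): φ is false.
  w7 (successors {w2, w3, w4, w6, w7}): φ is false.
Detail at w0 (counterexample):
  At w0: ¬(□p ∧ (□p ∨ p)) is true, so ¬¬(□p ∧ (□p ∨ p)) is false.
    At w0: □p ∧ (□p ∨ p) is false, so ¬(□p ∧ (□p ∨ p)) is true.
      At w0: □p is false, □p ∨ p is true, so □p ∧ (□p ∨ p) is false.

No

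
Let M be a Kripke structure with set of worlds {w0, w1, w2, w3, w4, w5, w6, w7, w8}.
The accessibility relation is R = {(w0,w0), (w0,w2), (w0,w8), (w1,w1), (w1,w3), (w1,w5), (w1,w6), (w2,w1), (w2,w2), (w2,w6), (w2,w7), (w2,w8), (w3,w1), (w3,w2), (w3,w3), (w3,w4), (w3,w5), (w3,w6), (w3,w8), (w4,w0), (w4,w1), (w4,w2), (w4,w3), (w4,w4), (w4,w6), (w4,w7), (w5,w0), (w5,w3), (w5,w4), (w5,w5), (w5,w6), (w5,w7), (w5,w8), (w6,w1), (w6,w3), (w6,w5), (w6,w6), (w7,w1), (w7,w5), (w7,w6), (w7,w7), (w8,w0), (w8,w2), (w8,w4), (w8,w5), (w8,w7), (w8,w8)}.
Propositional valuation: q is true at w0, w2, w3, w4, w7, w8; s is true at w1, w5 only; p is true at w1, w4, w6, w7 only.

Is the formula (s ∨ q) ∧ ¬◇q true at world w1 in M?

At w1: s ∨ q is true, ¬◇q is false, so (s ∨ q) ∧ ¬◇q is false.
  At w1: ◇q is true, so ¬◇q is false.
    At w1: ◇q requires q at some successor in {w1, w3, w5, w6}.
      q holds at w3, so ◇q is true at w1.

No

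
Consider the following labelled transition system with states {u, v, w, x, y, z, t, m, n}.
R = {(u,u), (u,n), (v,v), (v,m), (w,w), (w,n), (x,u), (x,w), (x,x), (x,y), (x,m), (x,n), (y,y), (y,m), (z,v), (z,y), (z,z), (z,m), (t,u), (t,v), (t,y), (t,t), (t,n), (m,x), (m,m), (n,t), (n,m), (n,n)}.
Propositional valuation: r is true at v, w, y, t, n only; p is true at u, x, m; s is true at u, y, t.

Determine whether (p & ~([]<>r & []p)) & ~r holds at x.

At x: p & ~([]<>r & []p) is true, ~r is true, so (p & ~([]<>r & []p)) & ~r is true.
  At x: p is true, ~([]<>r & []p) is true, so p & ~([]<>r & []p) is true.
    At x: []<>r & []p is false, so ~([]<>r & []p) is true.
      At x: []<>r is false, []p is false, so []<>r & []p is false.

Yes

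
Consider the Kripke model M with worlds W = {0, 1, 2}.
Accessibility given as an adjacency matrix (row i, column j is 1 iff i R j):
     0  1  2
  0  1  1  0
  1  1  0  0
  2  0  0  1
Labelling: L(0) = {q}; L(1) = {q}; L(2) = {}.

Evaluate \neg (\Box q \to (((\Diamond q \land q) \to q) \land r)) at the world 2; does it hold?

No

Recall that \Box ψ holds at a world iff ψ holds at every accessible world, and \Diamond ψ holds iff ψ holds at some accessible world.
At 2: \Box q \to (((\Diamond q \land q) \to q) \land r) is true, so \neg (\Box q \to (((\Diamond q \land q) \to q) \land r)) is false.
  At 2: \Box q is false, ((\Diamond q \land q) \to q) \land r is false, so \Box q \to (((\Diamond q \land q) \to q) \land r) is true.
    At 2: \Box q requires q at every successor {2}.
      q fails at 2, so \Box q is false at 2.
    At 2: (\Diamond q \land q) \to q is true, r is false, so ((\Diamond q \land q) \to q) \land r is false.
      At 2: \Diamond q \land q is false, q is false, so (\Diamond q \land q) \to q is true.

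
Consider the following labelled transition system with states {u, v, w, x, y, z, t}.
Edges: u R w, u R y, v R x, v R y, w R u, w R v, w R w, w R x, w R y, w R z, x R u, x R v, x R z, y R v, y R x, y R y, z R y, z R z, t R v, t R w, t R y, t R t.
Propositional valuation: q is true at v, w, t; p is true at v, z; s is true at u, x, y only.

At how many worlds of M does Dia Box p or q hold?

3

Recall that Box ψ holds at a world iff ψ holds at every accessible world, and Dia ψ holds iff ψ holds at some accessible world.
Let φ = Dia Box p or q. Evaluate φ at each world:
  u (successors {w, y}): φ is false.
  v (successors {x, y}): φ is true.
  w (successors {u, v, w, x, y, z}): φ is true.
  x (successors {u, v, z}): φ is false.
  y (successors {v, x, y}): φ is false.
  z (successors {y, z}): φ is false.
  t (successors {v, w, y, t}): φ is true.
For instance, at z:
  At z: Dia Box p is false, q is false, so Dia Box p or q is false.
    At z: Dia Box p requires Box p at some successor in {y, z}.
      At y: Box p is false.
      At z: Box p is false.
    So Dia Box p is false at z.
Satisfying worlds: {v, w, t}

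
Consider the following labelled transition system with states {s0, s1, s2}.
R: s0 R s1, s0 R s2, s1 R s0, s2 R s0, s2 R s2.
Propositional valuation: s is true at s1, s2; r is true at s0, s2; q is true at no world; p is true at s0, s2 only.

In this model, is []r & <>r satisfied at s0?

No

At s0: []r is false, <>r is true, so []r & <>r is false.
  At s0: []r requires r at every successor {s1, s2}.
    r fails at s1, so []r is false at s0.
  At s0: <>r requires r at some successor in {s1, s2}.
    r holds at s2, so <>r is true at s0.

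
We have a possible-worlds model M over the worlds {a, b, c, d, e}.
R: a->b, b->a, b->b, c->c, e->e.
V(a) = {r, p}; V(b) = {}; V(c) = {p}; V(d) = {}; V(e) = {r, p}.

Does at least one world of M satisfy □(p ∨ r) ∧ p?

Yes

Let φ = □(p ∨ r) ∧ p. Evaluate φ at each world:
  a (successors {b}): φ is false.
  b (successors {a, b}): φ is false.
  c (successors {c}): φ is true.
  d (successors ∅): φ is false.
  e (successors {e}): φ is true.
Detail at c (witness):
  At c: □(p ∨ r) is true, p is true, so □(p ∨ r) ∧ p is true.
    At c: □(p ∨ r) requires p ∨ r at every successor {c}.
      At c: p ∨ r is true.
    So □(p ∨ r) is true at c.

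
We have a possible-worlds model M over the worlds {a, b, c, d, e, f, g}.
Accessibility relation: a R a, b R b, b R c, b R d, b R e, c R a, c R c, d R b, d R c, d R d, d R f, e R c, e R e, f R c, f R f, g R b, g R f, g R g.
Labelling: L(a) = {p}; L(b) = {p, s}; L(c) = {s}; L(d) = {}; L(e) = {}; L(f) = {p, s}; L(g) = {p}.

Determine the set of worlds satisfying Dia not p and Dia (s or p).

b, c, d, e, f

Recall that Dia ψ holds at a world iff ψ holds at some accessible world.
Let φ = Dia not p and Dia (s or p). Evaluate φ at each world:
  a (successors {a}): φ is false.
  b (successors {b, c, d, e}): φ is true.
  c (successors {a, c}): φ is true.
  d (successors {b, c, d, f}): φ is true.
  e (successors {c, e}): φ is true.
  f (successors {c, f}): φ is true.
  g (successors {b, f, g}): φ is false.
For instance, at g:
  At g: Dia not p is false, Dia (s or p) is true, so Dia not p and Dia (s or p) is false.
    At g: Dia not p requires not p at some successor in {b, f, g}.
      At b: not p is false.
      At f: not p is false.
      At g: not p is false.
    So Dia not p is false at g.
    At g: Dia (s or p) requires s or p at some successor in {b, f, g}.
      s or p holds at b, so Dia (s or p) is true at g.
Satisfying worlds: {b, c, d, e, f}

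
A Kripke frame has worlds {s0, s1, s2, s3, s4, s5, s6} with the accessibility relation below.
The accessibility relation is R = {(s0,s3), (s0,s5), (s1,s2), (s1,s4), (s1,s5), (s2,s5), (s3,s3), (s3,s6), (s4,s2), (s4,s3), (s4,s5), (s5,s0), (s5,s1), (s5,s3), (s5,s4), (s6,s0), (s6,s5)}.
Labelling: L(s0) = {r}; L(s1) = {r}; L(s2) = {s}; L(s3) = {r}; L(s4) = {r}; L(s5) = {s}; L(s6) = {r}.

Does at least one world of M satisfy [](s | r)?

Let φ = [](s | r). Evaluate φ at each world:
  s0 (successors {s3, s5}): φ is true.
  s1 (successors {s2, s4, s5}): φ is true.
  s2 (successors {s5}): φ is true.
  s3 (successors {s3, s6}): φ is true.
  s4 (successors {s2, s3, s5}): φ is true.
  s5 (successors {s0, s1, s3, s4}): φ is true.
  s6 (successors {s0, s5}): φ is true.
Detail at s0 (witness):
  At s0: [](s | r) requires s | r at every successor {s3, s5}.
    At s3: s | r is true.
    At s5: s | r is true.
  So [](s | r) is true at s0.

Yes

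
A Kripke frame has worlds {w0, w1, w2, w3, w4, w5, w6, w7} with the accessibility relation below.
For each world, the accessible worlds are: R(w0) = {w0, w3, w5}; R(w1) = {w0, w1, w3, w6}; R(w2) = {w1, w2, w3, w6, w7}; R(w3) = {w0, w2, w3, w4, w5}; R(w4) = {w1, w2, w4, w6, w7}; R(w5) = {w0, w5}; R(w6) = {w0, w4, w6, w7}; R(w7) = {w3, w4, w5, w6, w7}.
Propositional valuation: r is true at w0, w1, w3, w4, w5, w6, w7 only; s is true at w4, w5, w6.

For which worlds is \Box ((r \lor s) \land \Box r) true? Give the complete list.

Recall that \Box ψ holds at a world iff ψ holds at every accessible world, and \Diamond ψ holds iff ψ holds at some accessible world.
Let φ = \Box ((r \lor s) \land \Box r). Evaluate φ at each world:
  w0 (successors {w0, w3, w5}): φ is false.
  w1 (successors {w0, w1, w3, w6}): φ is false.
  w2 (successors {w1, w2, w3, w6, w7}): φ is false.
  w3 (successors {w0, w2, w3, w4, w5}): φ is false.
  w4 (successors {w1, w2, w4, w6, w7}): φ is false.
  w5 (successors {w0, w5}): φ is true.
  w6 (successors {w0, w4, w6, w7}): φ is false.
  w7 (successors {w3, w4, w5, w6, w7}): φ is false.
For instance, at w6:
  At w6: \Box ((r \lor s) \land \Box r) requires (r \lor s) \land \Box r at every successor {w0, w4, w6, w7}.
    (r \lor s) \land \Box r fails at w4, so \Box ((r \lor s) \land \Box r) is false at w6.
      At w4: r \lor s is true, \Box r is false, so (r \lor s) \land \Box r is false.
Satisfying worlds: {w5}

w5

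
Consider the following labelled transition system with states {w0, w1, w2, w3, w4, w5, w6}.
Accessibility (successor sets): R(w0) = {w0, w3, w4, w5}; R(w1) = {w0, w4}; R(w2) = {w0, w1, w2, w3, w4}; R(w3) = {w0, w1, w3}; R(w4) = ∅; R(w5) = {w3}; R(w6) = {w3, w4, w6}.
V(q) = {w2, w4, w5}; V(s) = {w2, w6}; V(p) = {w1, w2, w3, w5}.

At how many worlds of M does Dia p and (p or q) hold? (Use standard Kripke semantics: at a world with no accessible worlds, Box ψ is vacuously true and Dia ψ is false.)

Recall that Dia ψ holds at a world iff ψ holds at some accessible world.
Let φ = Dia p and (p or q). Evaluate φ at each world:
  w0 (successors {w0, w3, w4, w5}): φ is false.
  w1 (successors {w0, w4}): φ is false.
  w2 (successors {w0, w1, w2, w3, w4}): φ is true.
  w3 (successors {w0, w1, w3}): φ is true.
  w4 (successors ∅): φ is false.
  w5 (successors {w3}): φ is true.
  w6 (successors {w3, w4, w6}): φ is false.
For instance, at w3:
  At w3: Dia p is true, p or q is true, so Dia p and (p or q) is true.
    At w3: Dia p requires p at some successor in {w0, w1, w3}.
      p holds at w1, so Dia p is true at w3.
Satisfying worlds: {w2, w3, w5}

3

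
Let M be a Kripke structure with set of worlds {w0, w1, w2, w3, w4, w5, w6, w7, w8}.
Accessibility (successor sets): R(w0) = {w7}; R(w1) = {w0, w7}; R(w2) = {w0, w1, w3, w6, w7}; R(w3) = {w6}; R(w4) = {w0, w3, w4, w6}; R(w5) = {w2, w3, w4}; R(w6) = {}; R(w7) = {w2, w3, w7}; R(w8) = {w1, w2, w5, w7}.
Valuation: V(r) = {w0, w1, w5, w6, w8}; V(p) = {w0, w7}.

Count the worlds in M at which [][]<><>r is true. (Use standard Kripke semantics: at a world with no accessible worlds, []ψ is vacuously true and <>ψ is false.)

2

Recall that []ψ holds at a world iff ψ holds at every accessible world, and <>ψ holds iff ψ holds at some accessible world.
Let φ = [][]<><>r. Evaluate φ at each world:
  w0 (successors {w7}): φ is false.
  w1 (successors {w0, w7}): φ is false.
  w2 (successors {w0, w1, w3, w6, w7}): φ is false.
  w3 (successors {w6}): φ is true.
  w4 (successors {w0, w3, w4, w6}): φ is false.
  w5 (successors {w2, w3, w4}): φ is false.
  w6 (successors ∅): φ is true.
  w7 (successors {w2, w3, w7}): φ is false.
  w8 (successors {w1, w2, w5, w7}): φ is false.
For instance, at w0:
  At w0: [][]<><>r requires []<><>r at every successor {w7}.
    []<><>r fails at w7, so [][]<><>r is false at w0.
      At w7: []<><>r requires <><>r at every successor {w2, w3, w7}.
        <><>r fails at w3, so []<><>r is false at w7.
Satisfying worlds: {w3, w6}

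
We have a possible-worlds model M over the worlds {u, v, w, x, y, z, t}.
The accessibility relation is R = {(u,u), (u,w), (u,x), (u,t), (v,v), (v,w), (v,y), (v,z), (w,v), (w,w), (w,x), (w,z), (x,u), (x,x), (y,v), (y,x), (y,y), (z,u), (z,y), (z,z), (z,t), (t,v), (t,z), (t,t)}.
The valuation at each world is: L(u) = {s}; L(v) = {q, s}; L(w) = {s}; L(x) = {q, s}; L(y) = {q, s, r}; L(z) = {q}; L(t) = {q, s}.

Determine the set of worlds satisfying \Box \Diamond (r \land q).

none

Let φ = \Box \Diamond (r \land q). Evaluate φ at each world:
  u (successors {u, w, x, t}): φ is false.
  v (successors {v, w, y, z}): φ is false.
  w (successors {v, w, x, z}): φ is false.
  x (successors {u, x}): φ is false.
  y (successors {v, x, y}): φ is false.
  z (successors {u, y, z, t}): φ is false.
  t (successors {v, z, t}): φ is false.
For instance, at v:
  At v: \Box \Diamond (r \land q) requires \Diamond (r \land q) at every successor {v, w, y, z}.
    \Diamond (r \land q) fails at w, so \Box \Diamond (r \land q) is false at v.
      At w: \Diamond (r \land q) requires r \land q at some successor in {v, w, x, z}.
        At v: r \land q is false.
        At w: r \land q is false.
        At x: r \land q is false.
        At z: r \land q is false.
      So \Diamond (r \land q) is false at w.
Satisfying worlds: none.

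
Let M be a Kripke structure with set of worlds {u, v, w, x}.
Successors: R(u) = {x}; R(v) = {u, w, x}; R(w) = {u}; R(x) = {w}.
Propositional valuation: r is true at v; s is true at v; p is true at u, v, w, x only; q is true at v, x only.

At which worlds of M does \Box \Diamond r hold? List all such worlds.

none

Let φ = \Box \Diamond r. Evaluate φ at each world:
  u (successors {x}): φ is false.
  v (successors {u, w, x}): φ is false.
  w (successors {u}): φ is false.
  x (successors {w}): φ is false.
For instance, at u:
  At u: \Box \Diamond r requires \Diamond r at every successor {x}.
    \Diamond r fails at x, so \Box \Diamond r is false at u.
      At x: \Diamond r requires r at some successor in {w}.
        At w: r is false.
      So \Diamond r is false at x.
Satisfying worlds: none.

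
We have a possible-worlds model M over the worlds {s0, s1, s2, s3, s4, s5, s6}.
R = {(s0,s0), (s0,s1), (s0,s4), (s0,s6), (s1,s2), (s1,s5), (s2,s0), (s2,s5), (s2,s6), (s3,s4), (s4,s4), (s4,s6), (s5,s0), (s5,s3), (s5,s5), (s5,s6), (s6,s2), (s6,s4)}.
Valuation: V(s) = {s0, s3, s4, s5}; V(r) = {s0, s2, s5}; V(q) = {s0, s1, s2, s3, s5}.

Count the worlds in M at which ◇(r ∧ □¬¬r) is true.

Recall that □ψ holds at a world iff ψ holds at every accessible world, and ◇ψ holds iff ψ holds at some accessible world.
Let φ = ◇(r ∧ □¬¬r). Evaluate φ at each world:
  s0 (successors {s0, s1, s4, s6}): φ is false.
  s1 (successors {s2, s5}): φ is false.
  s2 (successors {s0, s5, s6}): φ is false.
  s3 (successors {s4}): φ is false.
  s4 (successors {s4, s6}): φ is false.
  s5 (successors {s0, s3, s5, s6}): φ is false.
  s6 (successors {s2, s4}): φ is false.
For instance, at s4:
  At s4: ◇(r ∧ □¬¬r) requires r ∧ □¬¬r at some successor in {s4, s6}.
    At s4: r ∧ □¬¬r is false.
    At s6: r ∧ □¬¬r is false.
  So ◇(r ∧ □¬¬r) is false at s4.
Satisfying worlds: none.

0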